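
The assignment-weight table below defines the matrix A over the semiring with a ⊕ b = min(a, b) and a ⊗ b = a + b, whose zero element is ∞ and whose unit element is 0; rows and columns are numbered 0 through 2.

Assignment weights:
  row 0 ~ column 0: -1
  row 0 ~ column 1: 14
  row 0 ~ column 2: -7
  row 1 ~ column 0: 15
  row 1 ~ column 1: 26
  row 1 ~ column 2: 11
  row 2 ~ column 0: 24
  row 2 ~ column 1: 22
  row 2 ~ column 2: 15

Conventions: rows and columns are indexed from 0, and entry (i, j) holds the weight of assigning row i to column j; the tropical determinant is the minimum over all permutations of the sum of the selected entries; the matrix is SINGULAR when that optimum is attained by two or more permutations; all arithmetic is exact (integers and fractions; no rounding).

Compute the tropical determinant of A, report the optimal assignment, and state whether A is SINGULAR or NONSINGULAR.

σ = (0, 1, 2): (-1) + 26 + 15 = 40
σ = (0, 2, 1): (-1) + 11 + 22 = 32
σ = (1, 0, 2): 14 + 15 + 15 = 44
σ = (1, 2, 0): 14 + 11 + 24 = 49
σ = (2, 0, 1): (-7) + 15 + 22 = 30
σ = (2, 1, 0): (-7) + 26 + 24 = 43
Optimal value attained by: σ = (2, 0, 1).
Answer: det⊕(A) = 30; verdict: NONSINGULAR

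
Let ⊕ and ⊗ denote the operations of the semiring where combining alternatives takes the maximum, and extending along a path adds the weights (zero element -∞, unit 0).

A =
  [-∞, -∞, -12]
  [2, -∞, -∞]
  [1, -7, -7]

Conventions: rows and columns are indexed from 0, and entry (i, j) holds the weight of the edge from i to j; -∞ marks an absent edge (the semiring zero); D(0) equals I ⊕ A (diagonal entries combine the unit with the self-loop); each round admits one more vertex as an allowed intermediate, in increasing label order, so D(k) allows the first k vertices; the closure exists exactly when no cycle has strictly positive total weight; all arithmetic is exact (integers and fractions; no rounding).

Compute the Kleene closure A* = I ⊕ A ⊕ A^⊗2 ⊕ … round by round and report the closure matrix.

D(0):
  [0, -∞, -12]
  [2, 0, -∞]
  [1, -7, 0]
D(1):
  [0, -∞, -12]
  [2, 0, -10]
  [1, -7, 0]
D(2):
  [0, -∞, -12]
  [2, 0, -10]
  [1, -7, 0]
D(3):
  [0, -19, -12]
  [2, 0, -10]
  [1, -7, 0]
Answer: A* = [[0, -19, -12], [2, 0, -10], [1, -7, 0]]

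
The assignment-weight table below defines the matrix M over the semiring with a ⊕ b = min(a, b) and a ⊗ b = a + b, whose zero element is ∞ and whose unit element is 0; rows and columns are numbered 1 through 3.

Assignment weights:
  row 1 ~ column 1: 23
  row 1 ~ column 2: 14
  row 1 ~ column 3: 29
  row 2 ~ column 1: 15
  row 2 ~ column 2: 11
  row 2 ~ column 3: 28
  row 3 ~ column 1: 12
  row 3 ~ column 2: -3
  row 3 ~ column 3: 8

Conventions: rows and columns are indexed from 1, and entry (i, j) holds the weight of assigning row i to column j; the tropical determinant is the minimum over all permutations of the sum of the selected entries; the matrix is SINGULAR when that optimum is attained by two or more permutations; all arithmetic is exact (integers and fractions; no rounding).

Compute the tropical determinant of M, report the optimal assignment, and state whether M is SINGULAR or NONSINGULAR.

σ = (1, 2, 3): 23 + 11 + 8 = 42
σ = (1, 3, 2): 23 + 28 + (-3) = 48
σ = (2, 1, 3): 14 + 15 + 8 = 37
σ = (2, 3, 1): 14 + 28 + 12 = 54
σ = (3, 1, 2): 29 + 15 + (-3) = 41
σ = (3, 2, 1): 29 + 11 + 12 = 52
Optimal value attained by: σ = (2, 1, 3).
Answer: det⊕(M) = 37; verdict: NONSINGULAR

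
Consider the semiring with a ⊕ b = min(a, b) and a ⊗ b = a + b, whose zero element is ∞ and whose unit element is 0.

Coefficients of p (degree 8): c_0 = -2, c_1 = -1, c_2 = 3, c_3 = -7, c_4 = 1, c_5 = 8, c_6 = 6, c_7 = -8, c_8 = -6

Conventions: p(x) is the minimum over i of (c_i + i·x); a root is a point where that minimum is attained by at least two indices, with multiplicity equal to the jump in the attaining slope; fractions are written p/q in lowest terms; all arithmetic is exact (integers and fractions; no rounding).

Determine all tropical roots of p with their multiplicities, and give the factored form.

hull edge (i=0, c=-2) to (i=3, c=-7): slope -5/3, span 3
hull edge (i=3, c=-7) to (i=7, c=-8): slope -1/4, span 4
hull edge (i=7, c=-8) to (i=8, c=-6): slope 2, span 1
Factored form: p(x) = -6 ⊗ (x ⊕ (-2)) ⊗ (x ⊕ 1/4) ⊗ (x ⊕ 1/4) ⊗ (x ⊕ 1/4) ⊗ (x ⊕ 1/4) ⊗ (x ⊕ 5/3) ⊗ (x ⊕ 5/3) ⊗ (x ⊕ 5/3)
Answer: roots = -2 (mult 1), 1/4 (mult 4), 5/3 (mult 3)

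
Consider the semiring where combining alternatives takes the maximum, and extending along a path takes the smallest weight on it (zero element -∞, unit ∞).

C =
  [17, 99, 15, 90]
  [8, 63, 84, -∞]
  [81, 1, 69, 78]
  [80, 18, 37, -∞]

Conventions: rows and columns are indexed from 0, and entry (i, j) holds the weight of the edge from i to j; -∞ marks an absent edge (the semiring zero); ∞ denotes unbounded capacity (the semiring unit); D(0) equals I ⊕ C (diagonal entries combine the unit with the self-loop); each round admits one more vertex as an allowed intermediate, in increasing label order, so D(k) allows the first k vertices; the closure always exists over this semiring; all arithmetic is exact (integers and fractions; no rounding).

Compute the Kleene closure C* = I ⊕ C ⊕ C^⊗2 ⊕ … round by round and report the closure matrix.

D(0):
  [∞, 99, 15, 90]
  [8, ∞, 84, -∞]
  [81, 1, ∞, 78]
  [80, 18, 37, ∞]
D(1):
  [∞, 99, 15, 90]
  [8, ∞, 84, 8]
  [81, 81, ∞, 81]
  [80, 80, 37, ∞]
D(2):
  [∞, 99, 84, 90]
  [8, ∞, 84, 8]
  [81, 81, ∞, 81]
  [80, 80, 80, ∞]
D(3):
  [∞, 99, 84, 90]
  [81, ∞, 84, 81]
  [81, 81, ∞, 81]
  [80, 80, 80, ∞]
D(4):
  [∞, 99, 84, 90]
  [81, ∞, 84, 81]
  [81, 81, ∞, 81]
  [80, 80, 80, ∞]
Answer: C* = [[∞, 99, 84, 90], [81, ∞, 84, 81], [81, 81, ∞, 81], [80, 80, 80, ∞]]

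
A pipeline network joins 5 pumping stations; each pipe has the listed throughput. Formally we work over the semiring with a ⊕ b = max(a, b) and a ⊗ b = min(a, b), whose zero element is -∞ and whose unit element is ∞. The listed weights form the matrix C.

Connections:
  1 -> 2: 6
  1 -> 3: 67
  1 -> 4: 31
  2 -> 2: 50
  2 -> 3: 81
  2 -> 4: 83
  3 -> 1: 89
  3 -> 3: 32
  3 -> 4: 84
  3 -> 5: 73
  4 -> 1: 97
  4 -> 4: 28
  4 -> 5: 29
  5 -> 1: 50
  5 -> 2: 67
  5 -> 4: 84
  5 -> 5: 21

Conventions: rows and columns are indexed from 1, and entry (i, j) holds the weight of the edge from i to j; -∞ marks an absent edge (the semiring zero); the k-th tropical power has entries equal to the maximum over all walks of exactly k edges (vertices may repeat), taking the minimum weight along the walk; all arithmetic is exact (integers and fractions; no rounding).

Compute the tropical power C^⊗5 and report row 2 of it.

C^⊗2:
  [67, 6, 32, 67, 67]
  [83, 50, 50, 81, 73]
  [84, 67, 67, 73, 32]
  [29, 29, 67, 31, 28]
  [84, 50, 67, 67, 29]
C^⊗3:
  [67, 67, 67, 67, 32]
  [81, 67, 67, 73, 50]
  [73, 50, 67, 67, 67]
  [67, 29, 32, 67, 67]
  [67, 50, 67, 67, 67]
C^⊗4:
  [67, 50, 67, 67, 67]
  [73, 50, 67, 67, 67]
  [67, 67, 67, 67, 67]
  [67, 67, 67, 67, 32]
  [67, 67, 67, 67, 67]
C^⊗5:
  [67, 67, 67, 67, 67]
  [67, 67, 67, 67, 67]
  [67, 67, 67, 67, 67]
  [67, 50, 67, 67, 67]
  [67, 67, 67, 67, 67]
Answer: row 2 of C^⊗5 = [67, 67, 67, 67, 67]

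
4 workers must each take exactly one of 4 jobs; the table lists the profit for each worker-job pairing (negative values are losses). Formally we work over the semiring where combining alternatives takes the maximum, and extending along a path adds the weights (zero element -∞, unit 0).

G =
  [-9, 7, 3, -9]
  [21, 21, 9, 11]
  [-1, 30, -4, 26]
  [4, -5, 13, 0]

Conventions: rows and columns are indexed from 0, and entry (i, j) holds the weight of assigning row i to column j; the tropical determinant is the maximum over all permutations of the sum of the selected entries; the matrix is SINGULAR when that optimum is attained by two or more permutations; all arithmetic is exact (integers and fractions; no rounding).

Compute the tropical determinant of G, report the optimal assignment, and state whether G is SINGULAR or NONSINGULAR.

σ = (0, 1, 2, 3): (-9) + 21 + (-4) + 0 = 8
σ = (0, 1, 3, 2): (-9) + 21 + 26 + 13 = 51
σ = (0, 2, 1, 3): (-9) + 9 + 30 + 0 = 30
σ = (0, 2, 3, 1): (-9) + 9 + 26 + (-5) = 21
σ = (0, 3, 1, 2): (-9) + 11 + 30 + 13 = 45
σ = (0, 3, 2, 1): (-9) + 11 + (-4) + (-5) = -7
σ = (1, 0, 2, 3): 7 + 21 + (-4) + 0 = 24
σ = (1, 0, 3, 2): 7 + 21 + 26 + 13 = 67
σ = (1, 2, 0, 3): 7 + 9 + (-1) + 0 = 15
σ = (1, 2, 3, 0): 7 + 9 + 26 + 4 = 46
σ = (1, 3, 0, 2): 7 + 11 + (-1) + 13 = 30
σ = (1, 3, 2, 0): 7 + 11 + (-4) + 4 = 18
σ = (2, 0, 1, 3): 3 + 21 + 30 + 0 = 54
σ = (2, 0, 3, 1): 3 + 21 + 26 + (-5) = 45
σ = (2, 1, 0, 3): 3 + 21 + (-1) + 0 = 23
σ = (2, 1, 3, 0): 3 + 21 + 26 + 4 = 54
σ = (2, 3, 0, 1): 3 + 11 + (-1) + (-5) = 8
σ = (2, 3, 1, 0): 3 + 11 + 30 + 4 = 48
σ = (3, 0, 1, 2): (-9) + 21 + 30 + 13 = 55
σ = (3, 0, 2, 1): (-9) + 21 + (-4) + (-5) = 3
σ = (3, 1, 0, 2): (-9) + 21 + (-1) + 13 = 24
σ = (3, 1, 2, 0): (-9) + 21 + (-4) + 4 = 12
σ = (3, 2, 0, 1): (-9) + 9 + (-1) + (-5) = -6
σ = (3, 2, 1, 0): (-9) + 9 + 30 + 4 = 34
Optimal value attained by: σ = (1, 0, 3, 2).
Answer: det⊕(G) = 67; verdict: NONSINGULAR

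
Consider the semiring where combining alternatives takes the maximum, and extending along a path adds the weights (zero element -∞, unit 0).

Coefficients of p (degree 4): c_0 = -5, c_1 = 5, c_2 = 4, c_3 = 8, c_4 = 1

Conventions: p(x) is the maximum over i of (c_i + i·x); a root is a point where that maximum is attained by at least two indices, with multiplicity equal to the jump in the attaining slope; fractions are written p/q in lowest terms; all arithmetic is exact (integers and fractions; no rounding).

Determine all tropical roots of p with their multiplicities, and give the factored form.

hull edge (i=0, c=-5) to (i=1, c=5): slope 10, span 1
hull edge (i=1, c=5) to (i=3, c=8): slope 3/2, span 2
hull edge (i=3, c=8) to (i=4, c=1): slope -7, span 1
Factored form: p(x) = 1 ⊗ (x ⊕ (-10)) ⊗ (x ⊕ (-3/2)) ⊗ (x ⊕ (-3/2)) ⊗ (x ⊕ 7)
Answer: roots = -10 (mult 1), -3/2 (mult 2), 7 (mult 1)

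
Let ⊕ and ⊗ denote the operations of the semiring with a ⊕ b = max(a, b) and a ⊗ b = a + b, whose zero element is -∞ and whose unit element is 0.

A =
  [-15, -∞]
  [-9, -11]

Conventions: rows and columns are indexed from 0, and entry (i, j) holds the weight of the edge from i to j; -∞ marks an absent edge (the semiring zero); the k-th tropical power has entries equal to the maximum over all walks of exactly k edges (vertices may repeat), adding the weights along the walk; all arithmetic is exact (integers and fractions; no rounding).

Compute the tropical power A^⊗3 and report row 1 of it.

A^⊗2:
  [-30, -∞]
  [-20, -22]
A^⊗3:
  [-45, -∞]
  [-31, -33]
Answer: row 1 of A^⊗3 = [-31, -33]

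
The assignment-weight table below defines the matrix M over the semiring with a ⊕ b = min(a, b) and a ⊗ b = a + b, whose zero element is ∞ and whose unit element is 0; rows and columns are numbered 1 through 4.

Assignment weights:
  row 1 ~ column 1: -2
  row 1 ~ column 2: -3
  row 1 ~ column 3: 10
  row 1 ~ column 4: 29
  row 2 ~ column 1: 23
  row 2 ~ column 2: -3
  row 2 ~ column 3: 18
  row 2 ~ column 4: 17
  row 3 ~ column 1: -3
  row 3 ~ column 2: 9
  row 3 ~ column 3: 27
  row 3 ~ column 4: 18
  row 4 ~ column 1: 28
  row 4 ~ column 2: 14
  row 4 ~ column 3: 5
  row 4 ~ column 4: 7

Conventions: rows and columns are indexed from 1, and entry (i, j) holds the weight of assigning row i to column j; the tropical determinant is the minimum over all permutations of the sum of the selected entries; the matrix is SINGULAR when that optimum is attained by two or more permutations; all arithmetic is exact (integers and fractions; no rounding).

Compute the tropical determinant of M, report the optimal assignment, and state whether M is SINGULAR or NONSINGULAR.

σ = (1, 2, 3, 4): (-2) + (-3) + 27 + 7 = 29
σ = (1, 2, 4, 3): (-2) + (-3) + 18 + 5 = 18
σ = (1, 3, 2, 4): (-2) + 18 + 9 + 7 = 32
σ = (1, 3, 4, 2): (-2) + 18 + 18 + 14 = 48
σ = (1, 4, 2, 3): (-2) + 17 + 9 + 5 = 29
σ = (1, 4, 3, 2): (-2) + 17 + 27 + 14 = 56
σ = (2, 1, 3, 4): (-3) + 23 + 27 + 7 = 54
σ = (2, 1, 4, 3): (-3) + 23 + 18 + 5 = 43
σ = (2, 3, 1, 4): (-3) + 18 + (-3) + 7 = 19
σ = (2, 3, 4, 1): (-3) + 18 + 18 + 28 = 61
σ = (2, 4, 1, 3): (-3) + 17 + (-3) + 5 = 16
σ = (2, 4, 3, 1): (-3) + 17 + 27 + 28 = 69
σ = (3, 1, 2, 4): 10 + 23 + 9 + 7 = 49
σ = (3, 1, 4, 2): 10 + 23 + 18 + 14 = 65
σ = (3, 2, 1, 4): 10 + (-3) + (-3) + 7 = 11
σ = (3, 2, 4, 1): 10 + (-3) + 18 + 28 = 53
σ = (3, 4, 1, 2): 10 + 17 + (-3) + 14 = 38
σ = (3, 4, 2, 1): 10 + 17 + 9 + 28 = 64
σ = (4, 1, 2, 3): 29 + 23 + 9 + 5 = 66
σ = (4, 1, 3, 2): 29 + 23 + 27 + 14 = 93
σ = (4, 2, 1, 3): 29 + (-3) + (-3) + 5 = 28
σ = (4, 2, 3, 1): 29 + (-3) + 27 + 28 = 81
σ = (4, 3, 1, 2): 29 + 18 + (-3) + 14 = 58
σ = (4, 3, 2, 1): 29 + 18 + 9 + 28 = 84
Optimal value attained by: σ = (3, 2, 1, 4).
Answer: det⊕(M) = 11; verdict: NONSINGULAR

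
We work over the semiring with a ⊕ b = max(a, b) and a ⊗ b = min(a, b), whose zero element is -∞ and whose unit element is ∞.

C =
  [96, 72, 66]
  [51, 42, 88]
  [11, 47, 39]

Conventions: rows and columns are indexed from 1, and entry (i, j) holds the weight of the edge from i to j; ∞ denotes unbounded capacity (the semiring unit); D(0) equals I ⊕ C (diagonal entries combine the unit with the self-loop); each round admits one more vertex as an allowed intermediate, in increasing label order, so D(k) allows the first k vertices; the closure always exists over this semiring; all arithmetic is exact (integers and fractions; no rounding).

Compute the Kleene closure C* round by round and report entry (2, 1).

D(0):
  [∞, 72, 66]
  [51, ∞, 88]
  [11, 47, ∞]
D(1):
  [∞, 72, 66]
  [51, ∞, 88]
  [11, 47, ∞]
D(2):
  [∞, 72, 72]
  [51, ∞, 88]
  [47, 47, ∞]
D(3):
  [∞, 72, 72]
  [51, ∞, 88]
  [47, 47, ∞]
Answer: C*[2][1] = 51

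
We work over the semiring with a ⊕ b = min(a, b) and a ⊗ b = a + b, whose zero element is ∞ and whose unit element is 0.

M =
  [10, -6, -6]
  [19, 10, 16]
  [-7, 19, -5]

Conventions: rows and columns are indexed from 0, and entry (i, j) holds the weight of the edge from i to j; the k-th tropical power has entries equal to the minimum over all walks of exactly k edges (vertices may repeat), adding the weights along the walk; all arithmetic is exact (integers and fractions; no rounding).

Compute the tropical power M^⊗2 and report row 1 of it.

M^⊗2:
  [-13, 4, -11]
  [9, 13, 11]
  [-12, -13, -13]
Answer: row 1 of M^⊗2 = [9, 13, 11]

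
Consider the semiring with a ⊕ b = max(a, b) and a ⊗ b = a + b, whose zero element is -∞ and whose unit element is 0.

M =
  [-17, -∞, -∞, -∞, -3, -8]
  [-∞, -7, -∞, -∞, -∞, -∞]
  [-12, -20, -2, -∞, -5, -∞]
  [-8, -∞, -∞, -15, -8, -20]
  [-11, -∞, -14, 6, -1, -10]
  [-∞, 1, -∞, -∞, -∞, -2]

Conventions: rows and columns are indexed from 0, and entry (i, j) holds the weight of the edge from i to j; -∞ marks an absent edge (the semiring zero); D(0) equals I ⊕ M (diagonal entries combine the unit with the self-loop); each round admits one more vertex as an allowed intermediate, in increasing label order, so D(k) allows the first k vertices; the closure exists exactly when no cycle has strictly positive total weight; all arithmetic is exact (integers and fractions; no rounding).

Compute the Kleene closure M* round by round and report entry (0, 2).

D(0):
  [0, -∞, -∞, -∞, -3, -8]
  [-∞, 0, -∞, -∞, -∞, -∞]
  [-12, -20, 0, -∞, -5, -∞]
  [-8, -∞, -∞, 0, -8, -20]
  [-11, -∞, -14, 6, 0, -10]
  [-∞, 1, -∞, -∞, -∞, 0]
D(1):
  [0, -∞, -∞, -∞, -3, -8]
  [-∞, 0, -∞, -∞, -∞, -∞]
  [-12, -20, 0, -∞, -5, -20]
  [-8, -∞, -∞, 0, -8, -16]
  [-11, -∞, -14, 6, 0, -10]
  [-∞, 1, -∞, -∞, -∞, 0]
D(2):
  [0, -∞, -∞, -∞, -3, -8]
  [-∞, 0, -∞, -∞, -∞, -∞]
  [-12, -20, 0, -∞, -5, -20]
  [-8, -∞, -∞, 0, -8, -16]
  [-11, -∞, -14, 6, 0, -10]
  [-∞, 1, -∞, -∞, -∞, 0]
D(3):
  [0, -∞, -∞, -∞, -3, -8]
  [-∞, 0, -∞, -∞, -∞, -∞]
  [-12, -20, 0, -∞, -5, -20]
  [-8, -∞, -∞, 0, -8, -16]
  [-11, -34, -14, 6, 0, -10]
  [-∞, 1, -∞, -∞, -∞, 0]
D(4):
  [0, -∞, -∞, -∞, -3, -8]
  [-∞, 0, -∞, -∞, -∞, -∞]
  [-12, -20, 0, -∞, -5, -20]
  [-8, -∞, -∞, 0, -8, -16]
  [-2, -34, -14, 6, 0, -10]
  [-∞, 1, -∞, -∞, -∞, 0]
D(5):
  [0, -37, -17, 3, -3, -8]
  [-∞, 0, -∞, -∞, -∞, -∞]
  [-7, -20, 0, 1, -5, -15]
  [-8, -42, -22, 0, -8, -16]
  [-2, -34, -14, 6, 0, -10]
  [-∞, 1, -∞, -∞, -∞, 0]
D(6):
  [0, -7, -17, 3, -3, -8]
  [-∞, 0, -∞, -∞, -∞, -∞]
  [-7, -14, 0, 1, -5, -15]
  [-8, -15, -22, 0, -8, -16]
  [-2, -9, -14, 6, 0, -10]
  [-∞, 1, -∞, -∞, -∞, 0]
Answer: M*[0][2] = -17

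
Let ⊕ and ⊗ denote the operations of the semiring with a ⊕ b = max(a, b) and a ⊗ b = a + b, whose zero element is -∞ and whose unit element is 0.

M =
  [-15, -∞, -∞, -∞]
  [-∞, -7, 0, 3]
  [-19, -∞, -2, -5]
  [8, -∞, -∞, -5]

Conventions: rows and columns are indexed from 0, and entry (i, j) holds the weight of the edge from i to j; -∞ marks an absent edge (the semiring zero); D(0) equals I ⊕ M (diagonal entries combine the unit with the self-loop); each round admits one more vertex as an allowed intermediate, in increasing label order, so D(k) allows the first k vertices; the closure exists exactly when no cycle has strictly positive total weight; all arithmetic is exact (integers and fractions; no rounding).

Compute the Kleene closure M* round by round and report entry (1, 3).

D(0):
  [0, -∞, -∞, -∞]
  [-∞, 0, 0, 3]
  [-19, -∞, 0, -5]
  [8, -∞, -∞, 0]
D(1):
  [0, -∞, -∞, -∞]
  [-∞, 0, 0, 3]
  [-19, -∞, 0, -5]
  [8, -∞, -∞, 0]
D(2):
  [0, -∞, -∞, -∞]
  [-∞, 0, 0, 3]
  [-19, -∞, 0, -5]
  [8, -∞, -∞, 0]
D(3):
  [0, -∞, -∞, -∞]
  [-19, 0, 0, 3]
  [-19, -∞, 0, -5]
  [8, -∞, -∞, 0]
D(4):
  [0, -∞, -∞, -∞]
  [11, 0, 0, 3]
  [3, -∞, 0, -5]
  [8, -∞, -∞, 0]
Answer: M*[1][3] = 3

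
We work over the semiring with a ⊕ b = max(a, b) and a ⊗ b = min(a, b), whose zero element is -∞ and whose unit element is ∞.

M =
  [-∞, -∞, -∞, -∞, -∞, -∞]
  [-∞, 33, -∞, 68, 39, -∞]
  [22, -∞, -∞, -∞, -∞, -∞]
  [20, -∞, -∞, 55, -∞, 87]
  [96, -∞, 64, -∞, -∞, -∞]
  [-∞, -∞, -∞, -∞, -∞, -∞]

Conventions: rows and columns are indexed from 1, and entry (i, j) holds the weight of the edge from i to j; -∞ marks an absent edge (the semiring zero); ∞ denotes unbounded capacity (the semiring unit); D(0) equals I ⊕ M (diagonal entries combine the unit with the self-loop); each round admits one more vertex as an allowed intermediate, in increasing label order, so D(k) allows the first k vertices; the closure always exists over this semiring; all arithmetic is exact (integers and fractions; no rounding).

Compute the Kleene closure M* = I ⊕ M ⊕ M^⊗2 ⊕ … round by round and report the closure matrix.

D(0):
  [∞, -∞, -∞, -∞, -∞, -∞]
  [-∞, ∞, -∞, 68, 39, -∞]
  [22, -∞, ∞, -∞, -∞, -∞]
  [20, -∞, -∞, ∞, -∞, 87]
  [96, -∞, 64, -∞, ∞, -∞]
  [-∞, -∞, -∞, -∞, -∞, ∞]
D(1):
  [∞, -∞, -∞, -∞, -∞, -∞]
  [-∞, ∞, -∞, 68, 39, -∞]
  [22, -∞, ∞, -∞, -∞, -∞]
  [20, -∞, -∞, ∞, -∞, 87]
  [96, -∞, 64, -∞, ∞, -∞]
  [-∞, -∞, -∞, -∞, -∞, ∞]
D(2):
  [∞, -∞, -∞, -∞, -∞, -∞]
  [-∞, ∞, -∞, 68, 39, -∞]
  [22, -∞, ∞, -∞, -∞, -∞]
  [20, -∞, -∞, ∞, -∞, 87]
  [96, -∞, 64, -∞, ∞, -∞]
  [-∞, -∞, -∞, -∞, -∞, ∞]
D(3):
  [∞, -∞, -∞, -∞, -∞, -∞]
  [-∞, ∞, -∞, 68, 39, -∞]
  [22, -∞, ∞, -∞, -∞, -∞]
  [20, -∞, -∞, ∞, -∞, 87]
  [96, -∞, 64, -∞, ∞, -∞]
  [-∞, -∞, -∞, -∞, -∞, ∞]
D(4):
  [∞, -∞, -∞, -∞, -∞, -∞]
  [20, ∞, -∞, 68, 39, 68]
  [22, -∞, ∞, -∞, -∞, -∞]
  [20, -∞, -∞, ∞, -∞, 87]
  [96, -∞, 64, -∞, ∞, -∞]
  [-∞, -∞, -∞, -∞, -∞, ∞]
D(5):
  [∞, -∞, -∞, -∞, -∞, -∞]
  [39, ∞, 39, 68, 39, 68]
  [22, -∞, ∞, -∞, -∞, -∞]
  [20, -∞, -∞, ∞, -∞, 87]
  [96, -∞, 64, -∞, ∞, -∞]
  [-∞, -∞, -∞, -∞, -∞, ∞]
D(6):
  [∞, -∞, -∞, -∞, -∞, -∞]
  [39, ∞, 39, 68, 39, 68]
  [22, -∞, ∞, -∞, -∞, -∞]
  [20, -∞, -∞, ∞, -∞, 87]
  [96, -∞, 64, -∞, ∞, -∞]
  [-∞, -∞, -∞, -∞, -∞, ∞]
Answer: M* = [[∞, -∞, -∞, -∞, -∞, -∞], [39, ∞, 39, 68, 39, 68], [22, -∞, ∞, -∞, -∞, -∞], [20, -∞, -∞, ∞, -∞, 87], [96, -∞, 64, -∞, ∞, -∞], [-∞, -∞, -∞, -∞, -∞, ∞]]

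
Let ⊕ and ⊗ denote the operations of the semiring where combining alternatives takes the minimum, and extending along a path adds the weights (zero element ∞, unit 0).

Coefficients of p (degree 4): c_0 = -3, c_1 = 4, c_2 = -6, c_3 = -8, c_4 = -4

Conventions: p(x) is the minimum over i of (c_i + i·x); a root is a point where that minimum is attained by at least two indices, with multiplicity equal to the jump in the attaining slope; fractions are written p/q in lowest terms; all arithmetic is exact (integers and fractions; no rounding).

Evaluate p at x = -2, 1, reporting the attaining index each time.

p(-2) = min(-3+0·(-2)=-3, 4+1·(-2)=2, -6+2·(-2)=-10, -8+3·(-2)=-14, -4+4·(-2)=-12) = -14 (attained by i=3)
p(1) = min(-3+0·1=-3, 4+1·1=5, -6+2·1=-4, -8+3·1=-5, -4+4·1=0) = -5 (attained by i=3)
Answer: p(-2) = -14; p(1) = -5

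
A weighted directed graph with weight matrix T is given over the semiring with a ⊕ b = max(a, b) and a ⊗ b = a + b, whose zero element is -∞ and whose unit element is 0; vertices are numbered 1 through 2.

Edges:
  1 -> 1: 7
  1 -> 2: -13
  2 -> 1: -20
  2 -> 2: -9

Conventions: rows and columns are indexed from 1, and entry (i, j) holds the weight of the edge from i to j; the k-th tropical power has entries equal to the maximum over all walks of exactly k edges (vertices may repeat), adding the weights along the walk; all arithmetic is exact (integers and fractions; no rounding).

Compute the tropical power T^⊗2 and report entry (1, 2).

T^⊗2:
  [14, -6]
  [-13, -18]
Key observation: the optimum is the walk 1->1->2, with weight 7 + (-13) = -6.
Optimal value attained by: walk 1->1->2.
Answer: (T^⊗2)[1][2] = -6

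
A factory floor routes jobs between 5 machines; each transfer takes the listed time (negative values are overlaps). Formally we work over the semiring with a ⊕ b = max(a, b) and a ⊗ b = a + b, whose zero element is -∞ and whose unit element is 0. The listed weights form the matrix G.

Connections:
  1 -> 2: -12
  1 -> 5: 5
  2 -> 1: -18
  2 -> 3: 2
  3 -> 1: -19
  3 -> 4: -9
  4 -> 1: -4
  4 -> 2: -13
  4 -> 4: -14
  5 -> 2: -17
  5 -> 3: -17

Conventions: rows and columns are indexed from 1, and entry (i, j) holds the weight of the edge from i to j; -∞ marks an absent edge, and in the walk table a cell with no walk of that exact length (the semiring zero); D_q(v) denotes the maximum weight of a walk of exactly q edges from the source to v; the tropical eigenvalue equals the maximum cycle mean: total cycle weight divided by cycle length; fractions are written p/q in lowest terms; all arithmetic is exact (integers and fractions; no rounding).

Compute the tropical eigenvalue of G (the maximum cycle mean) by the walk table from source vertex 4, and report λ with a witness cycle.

q=0: [-∞, -∞, -∞, 0, -∞]
q=1: [-4, -13, -∞, -14, -∞]
q=2: [-18, -16, -11, -28, 1]
q=3: [-30, -16, -14, -20, -13]
q=4: [-24, -30, -14, -23, -25]
q=5: [-27, -36, -28, -23, -19]
Optimal cycle mean attained by: cycle 1->5->2->3->4->1, total 5 + (-17) + 2 + (-9) + (-4), length 5.
Answer: λ = -23/5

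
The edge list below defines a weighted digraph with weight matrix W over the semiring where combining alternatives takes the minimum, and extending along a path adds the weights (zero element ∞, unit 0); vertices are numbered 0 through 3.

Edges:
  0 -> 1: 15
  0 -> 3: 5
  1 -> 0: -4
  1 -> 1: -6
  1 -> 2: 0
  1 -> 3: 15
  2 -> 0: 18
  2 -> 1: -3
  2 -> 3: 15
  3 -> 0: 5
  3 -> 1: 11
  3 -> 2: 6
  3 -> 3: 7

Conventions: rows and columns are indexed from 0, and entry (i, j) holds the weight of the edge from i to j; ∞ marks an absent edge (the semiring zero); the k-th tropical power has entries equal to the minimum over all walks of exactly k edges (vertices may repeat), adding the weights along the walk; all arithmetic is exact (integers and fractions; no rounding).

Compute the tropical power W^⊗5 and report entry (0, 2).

W^⊗2:
  [10, 9, 11, 12]
  [-10, -12, -6, 1]
  [-7, -9, -3, 12]
  [7, 3, 11, 10]
W^⊗3:
  [5, 3, 9, 15]
  [-16, -18, -12, -5]
  [-13, -15, -9, -2]
  [-1, -3, 3, 12]
W^⊗4:
  [-1, -3, 3, 10]
  [-22, -24, -18, -11]
  [-19, -21, -15, -8]
  [-7, -9, -3, 4]
W^⊗5:
  [-7, -9, -3, 4]
  [-28, -30, -24, -17]
  [-25, -27, -21, -14]
  [-13, -15, -9, -2]
Key observation: the optimum is the walk 0->1->1->1->1->2, with weight 15 + (-6) + (-6) + (-6) + 0 = -3.
Optimal value attained by: walk 0->1->1->1->1->2.
Answer: (W^⊗5)[0][2] = -3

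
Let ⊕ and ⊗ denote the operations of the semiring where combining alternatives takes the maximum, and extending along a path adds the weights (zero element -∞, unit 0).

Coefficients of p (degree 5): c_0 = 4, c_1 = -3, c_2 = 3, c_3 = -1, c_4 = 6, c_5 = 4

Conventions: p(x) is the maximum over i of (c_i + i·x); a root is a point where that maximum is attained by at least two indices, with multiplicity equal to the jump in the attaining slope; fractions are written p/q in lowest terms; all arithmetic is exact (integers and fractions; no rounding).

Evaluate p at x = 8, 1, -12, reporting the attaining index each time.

p(8) = max(4+0·8=4, -3+1·8=5, 3+2·8=19, -1+3·8=23, 6+4·8=38, 4+5·8=44) = 44 (attained by i=5)
p(1) = max(4+0·1=4, -3+1·1=-2, 3+2·1=5, -1+3·1=2, 6+4·1=10, 4+5·1=9) = 10 (attained by i=4)
p(-12) = max(4+0·(-12)=4, -3+1·(-12)=-15, 3+2·(-12)=-21, -1+3·(-12)=-37, 6+4·(-12)=-42, 4+5·(-12)=-56) = 4 (attained by i=0)
Answer: p(8) = 44; p(1) = 10; p(-12) = 4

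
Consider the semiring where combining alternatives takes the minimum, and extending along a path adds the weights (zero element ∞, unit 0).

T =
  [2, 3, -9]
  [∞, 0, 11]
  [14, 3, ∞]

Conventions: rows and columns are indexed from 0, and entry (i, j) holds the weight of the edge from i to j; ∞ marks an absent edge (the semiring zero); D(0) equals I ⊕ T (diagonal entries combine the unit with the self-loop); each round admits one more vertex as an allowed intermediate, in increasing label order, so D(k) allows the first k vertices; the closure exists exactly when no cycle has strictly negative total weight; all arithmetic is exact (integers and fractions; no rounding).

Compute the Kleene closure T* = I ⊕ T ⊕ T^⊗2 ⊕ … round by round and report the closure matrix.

D(0):
  [0, 3, -9]
  [∞, 0, 11]
  [14, 3, 0]
D(1):
  [0, 3, -9]
  [∞, 0, 11]
  [14, 3, 0]
D(2):
  [0, 3, -9]
  [∞, 0, 11]
  [14, 3, 0]
D(3):
  [0, -6, -9]
  [25, 0, 11]
  [14, 3, 0]
Answer: T* = [[0, -6, -9], [25, 0, 11], [14, 3, 0]]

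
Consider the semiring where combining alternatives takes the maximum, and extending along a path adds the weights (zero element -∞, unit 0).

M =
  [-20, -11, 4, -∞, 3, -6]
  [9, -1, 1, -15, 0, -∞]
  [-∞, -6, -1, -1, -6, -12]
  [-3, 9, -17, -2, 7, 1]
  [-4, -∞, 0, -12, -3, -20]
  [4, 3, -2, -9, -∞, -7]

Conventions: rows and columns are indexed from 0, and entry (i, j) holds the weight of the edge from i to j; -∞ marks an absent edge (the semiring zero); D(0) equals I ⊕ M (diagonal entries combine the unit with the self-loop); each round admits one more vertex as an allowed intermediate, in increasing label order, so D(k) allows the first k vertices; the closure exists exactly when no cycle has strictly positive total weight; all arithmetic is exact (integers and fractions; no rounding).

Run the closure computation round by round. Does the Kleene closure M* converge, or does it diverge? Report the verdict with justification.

D(0):
  [0, -11, 4, -∞, 3, -6]
  [9, 0, 1, -15, 0, -∞]
  [-∞, -6, 0, -1, -6, -12]
  [-3, 9, -17, 0, 7, 1]
  [-4, -∞, 0, -12, 0, -20]
  [4, 3, -2, -9, -∞, 0]
D(1):
  [0, -11, 4, -∞, 3, -6]
  [9, 0, 13, -15, 12, 3]
  [-∞, -6, 0, -1, -6, -12]
  [-3, 9, 1, 0, 7, 1]
  [-4, -15, 0, -12, 0, -10]
  [4, 3, 8, -9, 7, 0]
Detection: at round 2, diagonal entry (2, 2) turns strictly positive.
Key observation: the cycle 2->1->0->2 has total weight (-6) + 9 + 4, which is strictly positive.
Answer: DIVERGES — positive cycle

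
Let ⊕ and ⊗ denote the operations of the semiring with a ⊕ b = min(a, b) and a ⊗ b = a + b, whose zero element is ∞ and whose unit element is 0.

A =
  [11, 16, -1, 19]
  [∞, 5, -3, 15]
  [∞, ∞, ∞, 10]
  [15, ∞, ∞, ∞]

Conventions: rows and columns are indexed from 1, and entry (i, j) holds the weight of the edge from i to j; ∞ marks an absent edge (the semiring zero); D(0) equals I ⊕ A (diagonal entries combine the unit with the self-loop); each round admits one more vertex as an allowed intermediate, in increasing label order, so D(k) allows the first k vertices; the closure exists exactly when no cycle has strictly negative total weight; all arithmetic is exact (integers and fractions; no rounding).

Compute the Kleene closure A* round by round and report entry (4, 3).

D(0):
  [0, 16, -1, 19]
  [∞, 0, -3, 15]
  [∞, ∞, 0, 10]
  [15, ∞, ∞, 0]
D(1):
  [0, 16, -1, 19]
  [∞, 0, -3, 15]
  [∞, ∞, 0, 10]
  [15, 31, 14, 0]
D(2):
  [0, 16, -1, 19]
  [∞, 0, -3, 15]
  [∞, ∞, 0, 10]
  [15, 31, 14, 0]
D(3):
  [0, 16, -1, 9]
  [∞, 0, -3, 7]
  [∞, ∞, 0, 10]
  [15, 31, 14, 0]
D(4):
  [0, 16, -1, 9]
  [22, 0, -3, 7]
  [25, 41, 0, 10]
  [15, 31, 14, 0]
Answer: A*[4][3] = 14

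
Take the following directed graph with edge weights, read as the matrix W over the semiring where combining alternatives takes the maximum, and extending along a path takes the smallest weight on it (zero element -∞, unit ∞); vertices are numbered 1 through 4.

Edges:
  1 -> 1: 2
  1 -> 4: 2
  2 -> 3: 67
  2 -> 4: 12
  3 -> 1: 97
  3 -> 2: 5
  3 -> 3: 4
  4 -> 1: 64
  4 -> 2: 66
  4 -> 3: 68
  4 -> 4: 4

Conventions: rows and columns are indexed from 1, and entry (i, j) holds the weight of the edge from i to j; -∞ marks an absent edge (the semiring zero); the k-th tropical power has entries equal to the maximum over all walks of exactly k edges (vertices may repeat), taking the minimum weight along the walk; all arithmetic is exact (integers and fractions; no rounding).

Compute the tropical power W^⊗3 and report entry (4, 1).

W^⊗2:
  [2, 2, 2, 2]
  [67, 12, 12, 4]
  [4, 4, 5, 5]
  [68, 5, 66, 12]
W^⊗3:
  [2, 2, 2, 2]
  [12, 5, 12, 12]
  [5, 5, 5, 4]
  [66, 12, 12, 5]
Key observation: the optimum is the walk 4->2->3->1, with weight 66 min 67 min 97 = 66.
Optimal value attained by: walk 4->2->3->1.
Answer: (W^⊗3)[4][1] = 66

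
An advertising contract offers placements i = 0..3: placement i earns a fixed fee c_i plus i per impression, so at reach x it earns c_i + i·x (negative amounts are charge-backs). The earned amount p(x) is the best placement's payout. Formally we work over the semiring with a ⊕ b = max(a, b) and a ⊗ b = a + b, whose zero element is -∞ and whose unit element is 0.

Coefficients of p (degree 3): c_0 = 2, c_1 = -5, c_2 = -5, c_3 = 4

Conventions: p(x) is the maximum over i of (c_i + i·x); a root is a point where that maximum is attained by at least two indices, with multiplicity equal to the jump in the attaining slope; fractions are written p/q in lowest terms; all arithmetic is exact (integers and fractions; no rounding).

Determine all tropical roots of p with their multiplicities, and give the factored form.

hull edge (i=0, c=2) to (i=3, c=4): slope 2/3, span 3
Factored form: p(x) = 4 ⊗ (x ⊕ (-2/3)) ⊗ (x ⊕ (-2/3)) ⊗ (x ⊕ (-2/3))
Answer: roots = -2/3 (mult 3)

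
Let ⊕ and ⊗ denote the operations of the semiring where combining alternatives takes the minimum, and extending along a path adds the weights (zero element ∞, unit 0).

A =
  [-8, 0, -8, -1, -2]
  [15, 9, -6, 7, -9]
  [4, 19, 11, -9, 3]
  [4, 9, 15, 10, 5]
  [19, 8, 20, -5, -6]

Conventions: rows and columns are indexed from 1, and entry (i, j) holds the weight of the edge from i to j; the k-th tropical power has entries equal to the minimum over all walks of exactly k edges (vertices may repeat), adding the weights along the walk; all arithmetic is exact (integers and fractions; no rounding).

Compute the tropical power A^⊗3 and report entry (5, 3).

A^⊗2:
  [-16, -8, -16, -17, -10]
  [-2, -1, 3, -15, -15]
  [-5, 0, -4, -2, -4]
  [-4, 4, -4, 0, -1]
  [-1, 2, 2, -11, -12]
A^⊗3:
  [-24, -16, -24, -25, -18]
  [-11, -7, -10, -20, -21]
  [-13, -5, -13, -13, -10]
  [-12, -4, -12, -13, -7]
  [-9, -4, -9, -17, -18]
Key observation: the optimum is the walk 5->4->1->3, with weight (-5) + 4 + (-8) = -9.
Optimal value attained by: walk 5->4->1->3.
Answer: (A^⊗3)[5][3] = -9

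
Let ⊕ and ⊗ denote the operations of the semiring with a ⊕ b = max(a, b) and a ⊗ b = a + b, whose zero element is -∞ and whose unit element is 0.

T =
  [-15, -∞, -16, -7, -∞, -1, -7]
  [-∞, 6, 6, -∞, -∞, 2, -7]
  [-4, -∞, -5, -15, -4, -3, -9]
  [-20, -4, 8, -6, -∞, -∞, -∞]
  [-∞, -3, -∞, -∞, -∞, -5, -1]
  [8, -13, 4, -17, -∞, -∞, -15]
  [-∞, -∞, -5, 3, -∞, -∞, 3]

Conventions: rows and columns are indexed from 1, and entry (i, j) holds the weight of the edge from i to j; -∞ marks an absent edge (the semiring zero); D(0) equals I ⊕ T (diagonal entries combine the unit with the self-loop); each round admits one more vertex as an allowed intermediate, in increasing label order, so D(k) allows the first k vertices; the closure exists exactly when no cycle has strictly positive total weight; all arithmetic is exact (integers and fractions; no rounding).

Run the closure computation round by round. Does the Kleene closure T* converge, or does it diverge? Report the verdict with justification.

Detection: at round 0, diagonal entry (2, 2) turns strictly positive.
Key observation: the cycle 2->2 has total weight 6, which is strictly positive.
Answer: DIVERGES — positive cycle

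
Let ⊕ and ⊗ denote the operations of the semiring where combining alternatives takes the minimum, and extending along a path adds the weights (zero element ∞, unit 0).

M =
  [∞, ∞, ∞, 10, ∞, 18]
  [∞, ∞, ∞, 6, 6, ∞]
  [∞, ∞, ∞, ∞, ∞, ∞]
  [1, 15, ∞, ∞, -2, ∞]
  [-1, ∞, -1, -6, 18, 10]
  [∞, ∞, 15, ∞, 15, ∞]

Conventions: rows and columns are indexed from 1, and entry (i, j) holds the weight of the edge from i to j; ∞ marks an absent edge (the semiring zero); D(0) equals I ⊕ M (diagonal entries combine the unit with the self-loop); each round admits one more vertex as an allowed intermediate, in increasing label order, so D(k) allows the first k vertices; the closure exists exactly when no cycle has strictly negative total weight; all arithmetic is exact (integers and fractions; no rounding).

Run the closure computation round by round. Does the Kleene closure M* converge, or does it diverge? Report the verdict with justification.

D(0):
  [0, ∞, ∞, 10, ∞, 18]
  [∞, 0, ∞, 6, 6, ∞]
  [∞, ∞, 0, ∞, ∞, ∞]
  [1, 15, ∞, 0, -2, ∞]
  [-1, ∞, -1, -6, 0, 10]
  [∞, ∞, 15, ∞, 15, 0]
D(1):
  [0, ∞, ∞, 10, ∞, 18]
  [∞, 0, ∞, 6, 6, ∞]
  [∞, ∞, 0, ∞, ∞, ∞]
  [1, 15, ∞, 0, -2, 19]
  [-1, ∞, -1, -6, 0, 10]
  [∞, ∞, 15, ∞, 15, 0]
D(2):
  [0, ∞, ∞, 10, ∞, 18]
  [∞, 0, ∞, 6, 6, ∞]
  [∞, ∞, 0, ∞, ∞, ∞]
  [1, 15, ∞, 0, -2, 19]
  [-1, ∞, -1, -6, 0, 10]
  [∞, ∞, 15, ∞, 15, 0]
D(3):
  [0, ∞, ∞, 10, ∞, 18]
  [∞, 0, ∞, 6, 6, ∞]
  [∞, ∞, 0, ∞, ∞, ∞]
  [1, 15, ∞, 0, -2, 19]
  [-1, ∞, -1, -6, 0, 10]
  [∞, ∞, 15, ∞, 15, 0]
Detection: at round 4, diagonal entry (5, 5) turns strictly negative.
Key observation: the cycle 5->4->5 has total weight (-6) + (-2), which is strictly negative.
Answer: DIVERGES — negative cycle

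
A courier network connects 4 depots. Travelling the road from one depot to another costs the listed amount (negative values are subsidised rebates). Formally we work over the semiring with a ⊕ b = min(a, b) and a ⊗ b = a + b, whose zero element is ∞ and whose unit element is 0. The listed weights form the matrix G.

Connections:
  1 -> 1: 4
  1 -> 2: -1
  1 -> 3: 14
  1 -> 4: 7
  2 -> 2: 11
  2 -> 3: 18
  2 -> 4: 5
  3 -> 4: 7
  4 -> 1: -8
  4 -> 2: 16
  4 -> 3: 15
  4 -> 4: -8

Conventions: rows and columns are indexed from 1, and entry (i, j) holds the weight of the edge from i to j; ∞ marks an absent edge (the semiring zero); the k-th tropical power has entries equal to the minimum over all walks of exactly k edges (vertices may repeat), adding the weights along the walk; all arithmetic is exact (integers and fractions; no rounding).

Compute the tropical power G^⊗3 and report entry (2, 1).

G^⊗2:
  [-1, 3, 17, -1]
  [-3, 21, 20, -3]
  [-1, 23, 22, -1]
  [-16, -9, 6, -16]
G^⊗3:
  [-9, -2, 13, -9]
  [-11, -4, 11, -11]
  [-9, -2, 13, -9]
  [-24, -17, -2, -24]
Key observation: the optimum is the walk 2->4->4->1, with weight 5 + (-8) + (-8) = -11.
Optimal value attained by: walk 2->4->4->1.
Answer: (G^⊗3)[2][1] = -11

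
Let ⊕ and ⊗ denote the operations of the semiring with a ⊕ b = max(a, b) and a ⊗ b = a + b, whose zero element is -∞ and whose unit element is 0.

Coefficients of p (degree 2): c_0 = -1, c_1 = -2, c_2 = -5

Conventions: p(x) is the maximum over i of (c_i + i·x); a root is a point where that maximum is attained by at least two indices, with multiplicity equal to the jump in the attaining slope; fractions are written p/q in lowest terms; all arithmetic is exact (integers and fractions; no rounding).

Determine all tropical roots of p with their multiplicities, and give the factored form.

hull edge (i=0, c=-1) to (i=1, c=-2): slope -1, span 1
hull edge (i=1, c=-2) to (i=2, c=-5): slope -3, span 1
Factored form: p(x) = -5 ⊗ (x ⊕ 1) ⊗ (x ⊕ 3)
Answer: roots = 1 (mult 1), 3 (mult 1)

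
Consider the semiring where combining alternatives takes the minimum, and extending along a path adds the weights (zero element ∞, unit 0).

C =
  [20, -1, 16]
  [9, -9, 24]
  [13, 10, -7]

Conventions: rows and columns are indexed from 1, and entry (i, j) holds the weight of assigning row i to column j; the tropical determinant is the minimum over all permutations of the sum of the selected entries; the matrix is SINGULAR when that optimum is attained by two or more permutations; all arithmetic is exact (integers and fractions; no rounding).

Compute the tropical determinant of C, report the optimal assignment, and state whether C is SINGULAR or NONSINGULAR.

σ = (1, 2, 3): 20 + (-9) + (-7) = 4
σ = (1, 3, 2): 20 + 24 + 10 = 54
σ = (2, 1, 3): (-1) + 9 + (-7) = 1
σ = (2, 3, 1): (-1) + 24 + 13 = 36
σ = (3, 1, 2): 16 + 9 + 10 = 35
σ = (3, 2, 1): 16 + (-9) + 13 = 20
Optimal value attained by: σ = (2, 1, 3).
Answer: det⊕(C) = 1; verdict: NONSINGULAR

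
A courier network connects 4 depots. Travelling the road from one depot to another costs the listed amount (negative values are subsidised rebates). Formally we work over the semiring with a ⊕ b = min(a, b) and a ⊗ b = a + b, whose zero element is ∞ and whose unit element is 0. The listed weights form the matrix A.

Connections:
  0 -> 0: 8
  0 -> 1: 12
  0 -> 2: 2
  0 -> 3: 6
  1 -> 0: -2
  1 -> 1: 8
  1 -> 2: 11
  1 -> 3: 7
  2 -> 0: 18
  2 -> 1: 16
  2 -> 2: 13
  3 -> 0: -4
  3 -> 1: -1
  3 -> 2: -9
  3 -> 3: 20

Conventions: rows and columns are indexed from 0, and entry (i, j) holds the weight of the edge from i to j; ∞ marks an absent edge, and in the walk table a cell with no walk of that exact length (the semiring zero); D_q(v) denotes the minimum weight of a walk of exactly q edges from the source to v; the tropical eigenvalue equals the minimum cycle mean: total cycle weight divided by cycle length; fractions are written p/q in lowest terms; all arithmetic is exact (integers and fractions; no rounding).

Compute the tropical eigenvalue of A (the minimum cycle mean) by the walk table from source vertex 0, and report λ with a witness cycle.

q=0: [0, ∞, ∞, ∞]
q=1: [8, 12, 2, 6]
q=2: [2, 5, -3, 14]
q=3: [3, 13, 4, 8]
q=4: [4, 7, -1, 9]
Optimal cycle mean attained by: cycle 0->3->0, total 6 + (-4), length 2.
Answer: λ = 1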